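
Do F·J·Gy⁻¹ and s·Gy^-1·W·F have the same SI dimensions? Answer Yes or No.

Left side:
  F = C/V (capacitance = charge per voltage),
      = A·s/(kg·m²·s⁻³·A⁻¹) (substituting C and V),
      = kg⁻¹·m⁻²·s⁴·A².
  J = N·m (work = force × distance),
      = kg·m²·s⁻².
  Gy = J/kg (absorbed dose = energy per mass),
      = m²·s⁻².
  So Gy⁻¹ = m⁻²·s².
  Combining: F·J·Gy⁻¹ = (kg⁻¹·m⁻²·s⁴·A²) · (kg·m²·s⁻²) · (m⁻²·s²) = m⁻²·s⁴·A².
Right side:
  Gy = m²·s⁻².
  So Gy⁻¹ = m⁻²·s².
  W = kg·m²·s⁻³.
  F = kg⁻¹·m⁻²·s⁴·A².
  Combining: s·Gy⁻¹·W·F = s · (m⁻²·s²) · (kg·m²·s⁻³) · (kg⁻¹·m⁻²·s⁴·A²) = m⁻²·s⁴·A².
Both reduce to m⁻²·s⁴·A².

Yes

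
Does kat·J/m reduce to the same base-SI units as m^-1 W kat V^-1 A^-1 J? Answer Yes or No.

Left side:
  kat = mol/s = s⁻¹·mol (catalytic activity).
  J = N·m (work = force × distance),
      = kg·m²·s⁻².
  Combining: kat·m⁻¹·J = (s⁻¹·mol) · m⁻¹ · (kg·m²·s⁻²) = kg·m·s⁻³·mol.
Right side:
  W = kg·m²·s⁻³.
  kat = s⁻¹·mol.
  V = kg·m²·s⁻³·A⁻¹.
  So V⁻¹ = kg⁻¹·m⁻²·s³·A.
  J = kg·m²·s⁻².
  Combining: m⁻¹·W·kat·V⁻¹·A⁻¹·J = m⁻¹ · (kg·m²·s⁻³) · (s⁻¹·mol) · (kg⁻¹·m⁻²·s³·A) · A⁻¹ · (kg·m²·s⁻²) = kg·m·s⁻³·mol.
Both reduce to kg·m·s⁻³·mol.

Yes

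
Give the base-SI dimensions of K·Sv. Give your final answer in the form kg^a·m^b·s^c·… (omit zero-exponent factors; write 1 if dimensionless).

Sv = J/kg (equivalent dose = energy per mass),
    = m²·s⁻².
Combining: K·Sv = K · (m²·s⁻²) = m²·s⁻²·K.

m²·s⁻²·K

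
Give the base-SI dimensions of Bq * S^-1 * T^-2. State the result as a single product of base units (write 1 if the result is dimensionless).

kg⁻¹·m²

Bq = 1/s = s⁻¹ (activity is decays per second).
S = 1/Ω (conductance is reciprocal resistance),
    = kg⁻¹·m⁻²·s³·A².
So S⁻¹ = kg·m²·s⁻³·A⁻².
T = Wb/m² (flux density = flux per area),
    = kg·s⁻²·A⁻¹.
So T⁻² = kg⁻²·s⁴·A².
Combining: Bq·S⁻¹·T⁻² = s⁻¹ · (kg·m²·s⁻³·A⁻²) · (kg⁻²·s⁴·A²) = kg⁻¹·m².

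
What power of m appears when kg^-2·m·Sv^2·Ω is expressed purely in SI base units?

7

Sv = J/kg (equivalent dose = energy per mass),
    = m²·s⁻².
So Sv² = m⁴·s⁻⁴.
Ω = V/A (resistance = voltage per current),
    = kg·m²·s⁻³·A⁻².
Combining: kg⁻²·m·Sv²·Ω = kg⁻² · m · (m⁴·s⁻⁴) · (kg·m²·s⁻³·A⁻²) = kg⁻¹·m⁷·s⁻⁷·A⁻².
The exponent of m is 7.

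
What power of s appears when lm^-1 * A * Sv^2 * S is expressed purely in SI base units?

-1

lm = cd.
So lm⁻¹ = cd⁻¹.
Sv = m²·s⁻².
So Sv² = m⁴·s⁻⁴.
S = kg⁻¹·m⁻²·s³·A².
Combining: lm⁻¹·A·Sv²·S = cd⁻¹ · A · (m⁴·s⁻⁴) · (kg⁻¹·m⁻²·s³·A²) = kg⁻¹·m²·s⁻¹·A³·cd⁻¹.
The exponent of s is -1.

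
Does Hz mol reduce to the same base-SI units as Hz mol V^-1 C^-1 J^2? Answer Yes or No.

No

Left side:
  Hz = 1/s = s⁻¹ (frequency is cycles per second).
  Combining: Hz·mol = s⁻¹ · mol = s⁻¹·mol.
Right side:
  Hz = 1/s = s⁻¹ (frequency is cycles per second).
  V = W/A (potential = power per current),
      = kg·m²·s⁻³·A⁻¹.
  So V⁻¹ = kg⁻¹·m⁻²·s³·A.
  C = A·s = s·A (charge = current × time).
  So C⁻¹ = s⁻¹·A⁻¹.
  J = N·m (work = force × distance),
      = kg·m²·s⁻².
  So J² = kg²·m⁴·s⁻⁴.
  Combining: Hz·mol·V⁻¹·C⁻¹·J² = s⁻¹ · mol · (kg⁻¹·m⁻²·s³·A) · (s⁻¹·A⁻¹) · (kg²·m⁴·s⁻⁴) = kg·m²·s⁻³·mol.
Left is s⁻¹·mol; right is kg·m²·s⁻³·mol — different.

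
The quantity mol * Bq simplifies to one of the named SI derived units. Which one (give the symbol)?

kat

Bq = 1/s = s⁻¹ (activity is decays per second).
Combining: mol·Bq = mol · s⁻¹ = s⁻¹·mol.
s⁻¹·mol is the base-SI form of the katal.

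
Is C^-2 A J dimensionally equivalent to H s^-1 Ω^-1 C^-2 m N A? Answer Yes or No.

Left side:
  C = A·s = s·A (charge = current × time).
  So C⁻² = s⁻²·A⁻².
  J = N·m (work = force × distance),
      = kg·m²·s⁻².
  Combining: C⁻²·A·J = (s⁻²·A⁻²) · A · (kg·m²·s⁻²) = kg·m²·s⁻⁴·A⁻¹.
Right side:
  H = Wb/A (inductance = flux per current),
      = kg·m²·s⁻²·A⁻².
  Ω = V/A (resistance = voltage per current),
      = kg·m²·s⁻³·A⁻².
  So Ω⁻¹ = kg⁻¹·m⁻²·s³·A².
  C = A·s = s·A (charge = current × time).
  So C⁻² = s⁻²·A⁻².
  N = kg·m/s² = kg·m·s⁻² (force = mass × acceleration).
  Combining: H·s⁻¹·Ω⁻¹·C⁻²·m·N·A = (kg·m²·s⁻²·A⁻²) · s⁻¹ · (kg⁻¹·m⁻²·s³·A²) · (s⁻²·A⁻²) · m · (kg·m·s⁻²) · A = kg·m²·s⁻⁴·A⁻¹.
Both reduce to kg·m²·s⁻⁴·A⁻¹.

Yes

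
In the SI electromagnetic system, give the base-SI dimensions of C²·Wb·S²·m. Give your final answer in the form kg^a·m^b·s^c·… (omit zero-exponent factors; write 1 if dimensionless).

C = A·s = s·A (charge = current × time).
So C² = s²·A².
Wb = V·s (flux: a volt is a weber per second),
    = kg·m²·s⁻²·A⁻¹.
S = 1/Ω (conductance is reciprocal resistance),
    = kg⁻¹·m⁻²·s³·A².
So S² = kg⁻²·m⁻⁴·s⁶·A⁴.
Combining: C²·Wb·S²·m = (s²·A²) · (kg·m²·s⁻²·A⁻¹) · (kg⁻²·m⁻⁴·s⁶·A⁴) · m = kg⁻¹·m⁻¹·s⁶·A⁵.

kg⁻¹·m⁻¹·s⁶·A⁵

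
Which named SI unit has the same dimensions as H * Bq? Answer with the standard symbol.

Ω

H = Wb/A (inductance = flux per current),
    = kg·m²·s⁻²·A⁻².
Bq = 1/s = s⁻¹ (activity is decays per second).
Combining: H·Bq = (kg·m²·s⁻²·A⁻²) · s⁻¹ = kg·m²·s⁻³·A⁻².
kg·m²·s⁻³·A⁻² is the base-SI form of the ohm.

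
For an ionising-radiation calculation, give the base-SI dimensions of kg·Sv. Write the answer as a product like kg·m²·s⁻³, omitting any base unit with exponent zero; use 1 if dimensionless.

kg·m²·s⁻²

Sv = J/kg (equivalent dose = energy per mass),
    = m²·s⁻².
Combining: kg·Sv = kg · (m²·s⁻²) = kg·m²·s⁻².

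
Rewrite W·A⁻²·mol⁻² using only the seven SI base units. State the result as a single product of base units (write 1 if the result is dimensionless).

W = J/s (power = energy per time),
    = kg·m²·s⁻³.
Combining: W·A⁻²·mol⁻² = (kg·m²·s⁻³) · A⁻² · mol⁻² = kg·m²·s⁻³·A⁻²·mol⁻².

kg·m²·s⁻³·A⁻²·mol⁻²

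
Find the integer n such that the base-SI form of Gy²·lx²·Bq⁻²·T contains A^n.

Gy = J/kg (absorbed dose = energy per mass),
    = m²·s⁻².
So Gy² = m⁴·s⁻⁴.
lx = lm/m² (illuminance = luminous flux per area),
    = m⁻²·cd.
So lx² = m⁻⁴·cd².
Bq = 1/s = s⁻¹ (activity is decays per second).
So Bq⁻² = s².
T = Wb/m² (flux density = flux per area),
    = kg·s⁻²·A⁻¹.
Combining: Gy²·lx²·Bq⁻²·T = (m⁴·s⁻⁴) · (m⁻⁴·cd²) · s² · (kg·s⁻²·A⁻¹) = kg·s⁻⁴·A⁻¹·cd².
The exponent of A is -1.

-1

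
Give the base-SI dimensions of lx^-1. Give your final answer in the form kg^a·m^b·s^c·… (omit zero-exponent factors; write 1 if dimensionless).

m²·cd⁻¹

lx = lm/m² (illuminance = luminous flux per area),
    = m⁻²·cd.
So lx⁻¹ = m²·cd⁻¹.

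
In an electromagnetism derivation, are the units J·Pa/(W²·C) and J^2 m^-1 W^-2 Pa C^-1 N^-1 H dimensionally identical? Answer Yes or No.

Left side:
  J = N·m (work = force × distance),
      = kg·m²·s⁻².
  W = J/s (power = energy per time),
      = kg·m²·s⁻³.
  So W⁻² = kg⁻²·m⁻⁴·s⁶.
  C = A·s = s·A (charge = current × time).
  So C⁻¹ = s⁻¹·A⁻¹.
  Pa = N/m² (pressure = force per area),
      = kg·m⁻¹·s⁻².
  Combining: J·W⁻²·C⁻¹·Pa = (kg·m²·s⁻²) · (kg⁻²·m⁻⁴·s⁶) · (s⁻¹·A⁻¹) · (kg·m⁻¹·s⁻²) = m⁻³·s·A⁻¹.
Right side:
  J = kg·m²·s⁻².
  So J² = kg²·m⁴·s⁻⁴.
  W = kg·m²·s⁻³.
  So W⁻² = kg⁻²·m⁻⁴·s⁶.
  Pa = kg·m⁻¹·s⁻².
  C = s·A.
  So C⁻¹ = s⁻¹·A⁻¹.
  N = kg·m·s⁻².
  So N⁻¹ = kg⁻¹·m⁻¹·s².
  H = kg·m²·s⁻²·A⁻².
  Combining: J²·m⁻¹·W⁻²·Pa·C⁻¹·N⁻¹·H = (kg²·m⁴·s⁻⁴) · m⁻¹ · (kg⁻²·m⁻⁴·s⁶) · (kg·m⁻¹·s⁻²) · (s⁻¹·A⁻¹) · (kg⁻¹·m⁻¹·s²) · (kg·m²·s⁻²·A⁻²) = kg·m⁻¹·s⁻¹·A⁻³.
Left is m⁻³·s·A⁻¹; right is kg·m⁻¹·s⁻¹·A⁻³ — different.

No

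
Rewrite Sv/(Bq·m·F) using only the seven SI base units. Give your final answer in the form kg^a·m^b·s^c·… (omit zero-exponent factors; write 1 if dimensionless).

Bq = s⁻¹.
So Bq⁻¹ = s.
Sv = m²·s⁻².
F = kg⁻¹·m⁻²·s⁴·A².
So F⁻¹ = kg·m²·s⁻⁴·A⁻².
Combining: Bq⁻¹·Sv·m⁻¹·F⁻¹ = s · (m²·s⁻²) · m⁻¹ · (kg·m²·s⁻⁴·A⁻²) = kg·m³·s⁻⁵·A⁻².

kg·m³·s⁻⁵·A⁻²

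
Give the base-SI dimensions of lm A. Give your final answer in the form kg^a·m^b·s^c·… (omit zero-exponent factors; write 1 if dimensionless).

lm = cd·sr = cd (luminous flux; sr is dimensionless).
Combining: lm·A = cd · A = A·cd.

A·cd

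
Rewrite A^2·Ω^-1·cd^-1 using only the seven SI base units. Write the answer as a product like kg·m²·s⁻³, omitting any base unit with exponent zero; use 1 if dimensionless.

kg⁻¹·m⁻²·s³·A⁴·cd⁻¹

Ω = V/A (resistance = voltage per current),
    = kg·m²·s⁻³·A⁻².
So Ω⁻¹ = kg⁻¹·m⁻²·s³·A².
Combining: A²·Ω⁻¹·cd⁻¹ = A² · (kg⁻¹·m⁻²·s³·A²) · cd⁻¹ = kg⁻¹·m⁻²·s³·A⁴·cd⁻¹.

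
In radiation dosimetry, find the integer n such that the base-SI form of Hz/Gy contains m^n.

Hz = 1/s = s⁻¹ (frequency is cycles per second).
Gy = J/kg (absorbed dose = energy per mass),
    = m²·s⁻².
So Gy⁻¹ = m⁻²·s².
Combining: Hz·Gy⁻¹ = s⁻¹ · (m⁻²·s²) = m⁻²·s.
The exponent of m is -2.

-2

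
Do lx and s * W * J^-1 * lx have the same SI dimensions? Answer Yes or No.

Yes

Left side:
  lx = m⁻²·cd.
Right side:
  W = J/s (power = energy per time),
      = kg·m²·s⁻³.
  J = N·m (work = force × distance),
      = kg·m²·s⁻².
  So J⁻¹ = kg⁻¹·m⁻²·s².
  lx = lm/m² (illuminance = luminous flux per area),
      = m⁻²·cd.
  Combining: s·W·J⁻¹·lx = s · (kg·m²·s⁻³) · (kg⁻¹·m⁻²·s²) · (m⁻²·cd) = m⁻²·cd.
Both reduce to m⁻²·cd.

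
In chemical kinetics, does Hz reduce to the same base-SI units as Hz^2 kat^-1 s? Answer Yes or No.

Left side:
  Hz = 1/s = s⁻¹ (frequency is cycles per second).
Right side:
  Hz = 1/s = s⁻¹ (frequency is cycles per second).
  So Hz² = s⁻².
  kat = mol/s = s⁻¹·mol (catalytic activity).
  So kat⁻¹ = s·mol⁻¹.
  Combining: Hz²·kat⁻¹·s = s⁻² · (s·mol⁻¹) · s = mol⁻¹.
Left is s⁻¹; right is mol⁻¹ — different.

No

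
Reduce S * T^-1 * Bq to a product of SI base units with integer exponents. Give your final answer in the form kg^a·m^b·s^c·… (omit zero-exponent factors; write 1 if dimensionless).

S = 1/Ω (conductance is reciprocal resistance),
    = kg⁻¹·m⁻²·s³·A².
T = Wb/m² (flux density = flux per area),
    = kg·s⁻²·A⁻¹.
So T⁻¹ = kg⁻¹·s²·A.
Bq = 1/s = s⁻¹ (activity is decays per second).
Combining: S·T⁻¹·Bq = (kg⁻¹·m⁻²·s³·A²) · (kg⁻¹·s²·A) · s⁻¹ = kg⁻²·m⁻²·s⁴·A³.

kg⁻²·m⁻²·s⁴·A³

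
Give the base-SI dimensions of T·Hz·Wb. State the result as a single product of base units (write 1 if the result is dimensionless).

T = Wb/m² (flux density = flux per area),
    = kg·s⁻²·A⁻¹.
Hz = 1/s = s⁻¹ (frequency is cycles per second).
Wb = V·s (flux: a volt is a weber per second),
    = kg·m²·s⁻²·A⁻¹.
Combining: T·Hz·Wb = (kg·s⁻²·A⁻¹) · s⁻¹ · (kg·m²·s⁻²·A⁻¹) = kg²·m²·s⁻⁵·A⁻².

kg²·m²·s⁻⁵·A⁻²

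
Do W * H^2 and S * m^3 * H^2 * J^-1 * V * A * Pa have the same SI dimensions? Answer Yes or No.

No

Left side:
  W = J/s (power = energy per time),
      = kg·m²·s⁻³.
  H = Wb/A (inductance = flux per current),
      = kg·m²·s⁻²·A⁻².
  So H² = kg²·m⁴·s⁻⁴·A⁻⁴.
  Combining: W·H² = (kg·m²·s⁻³) · (kg²·m⁴·s⁻⁴·A⁻⁴) = kg³·m⁶·s⁻⁷·A⁻⁴.
Right side:
  S = 1/Ω (conductance is reciprocal resistance),
      = kg⁻¹·m⁻²·s³·A².
  H = Wb/A (inductance = flux per current),
      = kg·m²·s⁻²·A⁻².
  So H² = kg²·m⁴·s⁻⁴·A⁻⁴.
  J = N·m (work = force × distance),
      = kg·m²·s⁻².
  So J⁻¹ = kg⁻¹·m⁻²·s².
  V = W/A (potential = power per current),
      = kg·m²·s⁻³·A⁻¹.
  Pa = N/m² (pressure = force per area),
      = kg·m⁻¹·s⁻².
  Combining: S·m³·H²·J⁻¹·V·A·Pa = (kg⁻¹·m⁻²·s³·A²) · m³ · (kg²·m⁴·s⁻⁴·A⁻⁴) · (kg⁻¹·m⁻²·s²) · (kg·m²·s⁻³·A⁻¹) · A · (kg·m⁻¹·s⁻²) = kg²·m⁴·s⁻⁴·A⁻².
Left is kg³·m⁶·s⁻⁷·A⁻⁴; right is kg²·m⁴·s⁻⁴·A⁻² — different.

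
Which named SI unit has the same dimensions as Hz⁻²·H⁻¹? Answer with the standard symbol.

Hz = s⁻¹.
So Hz⁻² = s².
H = kg·m²·s⁻²·A⁻².
So H⁻¹ = kg⁻¹·m⁻²·s²·A².
Combining: Hz⁻²·H⁻¹ = s² · (kg⁻¹·m⁻²·s²·A²) = kg⁻¹·m⁻²·s⁴·A².
kg⁻¹·m⁻²·s⁴·A² is the base-SI form of the farad.

F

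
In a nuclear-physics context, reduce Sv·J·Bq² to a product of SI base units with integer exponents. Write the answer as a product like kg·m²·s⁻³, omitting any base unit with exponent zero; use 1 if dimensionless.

Sv = J/kg (equivalent dose = energy per mass),
    = m²·s⁻².
J = N·m (work = force × distance),
    = kg·m²·s⁻².
Bq = 1/s = s⁻¹ (activity is decays per second).
So Bq² = s⁻².
Combining: Sv·J·Bq² = (m²·s⁻²) · (kg·m²·s⁻²) · s⁻² = kg·m⁴·s⁻⁶.

kg·m⁴·s⁻⁶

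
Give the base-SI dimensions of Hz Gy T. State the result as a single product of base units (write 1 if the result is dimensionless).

Hz = s⁻¹.
Gy = m²·s⁻².
T = kg·s⁻²·A⁻¹.
Combining: Hz·Gy·T = s⁻¹ · (m²·s⁻²) · (kg·s⁻²·A⁻¹) = kg·m²·s⁻⁵·A⁻¹.

kg·m²·s⁻⁵·A⁻¹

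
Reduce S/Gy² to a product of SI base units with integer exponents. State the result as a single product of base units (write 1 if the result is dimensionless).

kg⁻¹·m⁻⁶·s⁷·A²

S = 1/Ω (conductance is reciprocal resistance),
    = kg⁻¹·m⁻²·s³·A².
Gy = J/kg (absorbed dose = energy per mass),
    = m²·s⁻².
So Gy⁻² = m⁻⁴·s⁴.
Combining: S·Gy⁻² = (kg⁻¹·m⁻²·s³·A²) · (m⁻⁴·s⁴) = kg⁻¹·m⁻⁶·s⁷·A².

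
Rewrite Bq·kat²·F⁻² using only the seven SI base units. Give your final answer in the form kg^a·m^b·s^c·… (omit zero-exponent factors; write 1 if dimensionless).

kg²·m⁴·s⁻¹¹·A⁻⁴·mol²

Bq = 1/s = s⁻¹ (activity is decays per second).
kat = mol/s = s⁻¹·mol (catalytic activity).
So kat² = s⁻²·mol².
F = C/V (capacitance = charge per voltage),
    = A·s/(kg·m²·s⁻³·A⁻¹) (substituting C and V),
    = kg⁻¹·m⁻²·s⁴·A².
So F⁻² = kg²·m⁴·s⁻⁸·A⁻⁴.
Combining: Bq·kat²·F⁻² = s⁻¹ · (s⁻²·mol²) · (kg²·m⁴·s⁻⁸·A⁻⁴) = kg²·m⁴·s⁻¹¹·A⁻⁴·mol².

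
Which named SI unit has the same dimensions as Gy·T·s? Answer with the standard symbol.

V

Gy = J/kg (absorbed dose = energy per mass),
    = m²·s⁻².
T = Wb/m² (flux density = flux per area),
    = kg·s⁻²·A⁻¹.
Combining: Gy·T·s = (m²·s⁻²) · (kg·s⁻²·A⁻¹) · s = kg·m²·s⁻³·A⁻¹.
kg·m²·s⁻³·A⁻¹ is the base-SI form of the volt.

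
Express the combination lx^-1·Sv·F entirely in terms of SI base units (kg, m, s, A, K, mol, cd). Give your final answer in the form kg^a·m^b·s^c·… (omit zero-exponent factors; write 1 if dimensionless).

lx = lm/m² (illuminance = luminous flux per area),
    = m⁻²·cd.
So lx⁻¹ = m²·cd⁻¹.
Sv = J/kg (equivalent dose = energy per mass),
    = m²·s⁻².
F = C/V (capacitance = charge per voltage),
    = A·s/(kg·m²·s⁻³·A⁻¹) (substituting C and V),
    = kg⁻¹·m⁻²·s⁴·A².
Combining: lx⁻¹·Sv·F = (m²·cd⁻¹) · (m²·s⁻²) · (kg⁻¹·m⁻²·s⁴·A²) = kg⁻¹·m²·s²·A²·cd⁻¹.

kg⁻¹·m²·s²·A²·cd⁻¹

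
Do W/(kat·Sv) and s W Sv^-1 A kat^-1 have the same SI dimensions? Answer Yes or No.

Left side:
  kat = mol/s = s⁻¹·mol (catalytic activity).
  So kat⁻¹ = s·mol⁻¹.
  Sv = J/kg (equivalent dose = energy per mass),
      = m²·s⁻².
  So Sv⁻¹ = m⁻²·s².
  W = J/s (power = energy per time),
      = kg·m²·s⁻³.
  Combining: kat⁻¹·Sv⁻¹·W = (s·mol⁻¹) · (m⁻²·s²) · (kg·m²·s⁻³) = kg·mol⁻¹.
Right side:
  W = J/s (power = energy per time),
      = kg·m²·s⁻³.
  Sv = J/kg (equivalent dose = energy per mass),
      = m²·s⁻².
  So Sv⁻¹ = m⁻²·s².
  kat = mol/s = s⁻¹·mol (catalytic activity).
  So kat⁻¹ = s·mol⁻¹.
  Combining: s·W·Sv⁻¹·A·kat⁻¹ = s · (kg·m²·s⁻³) · (m⁻²·s²) · A · (s·mol⁻¹) = kg·s·A·mol⁻¹.
Left is kg·mol⁻¹; right is kg·s·A·mol⁻¹ — different.

No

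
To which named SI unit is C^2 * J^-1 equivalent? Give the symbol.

C = A·s = s·A (charge = current × time).
So C² = s²·A².
J = N·m (work = force × distance),
    = kg·m²·s⁻².
So J⁻¹ = kg⁻¹·m⁻²·s².
Combining: C²·J⁻¹ = (s²·A²) · (kg⁻¹·m⁻²·s²) = kg⁻¹·m⁻²·s⁴·A².
kg⁻¹·m⁻²·s⁴·A² is the base-SI form of the farad.

F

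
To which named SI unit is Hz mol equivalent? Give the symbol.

Hz = s⁻¹.
Combining: Hz·mol = s⁻¹ · mol = s⁻¹·mol.
s⁻¹·mol is the base-SI form of the katal.

kat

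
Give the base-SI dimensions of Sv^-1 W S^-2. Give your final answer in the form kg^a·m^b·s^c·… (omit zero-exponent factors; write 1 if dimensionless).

Sv = J/kg (equivalent dose = energy per mass),
    = m²·s⁻².
So Sv⁻¹ = m⁻²·s².
W = J/s (power = energy per time),
    = kg·m²·s⁻³.
S = 1/Ω (conductance is reciprocal resistance),
    = kg⁻¹·m⁻²·s³·A².
So S⁻² = kg²·m⁴·s⁻⁶·A⁻⁴.
Combining: Sv⁻¹·W·S⁻² = (m⁻²·s²) · (kg·m²·s⁻³) · (kg²·m⁴·s⁻⁶·A⁻⁴) = kg³·m⁴·s⁻⁷·A⁻⁴.

kg³·m⁴·s⁻⁷·A⁻⁴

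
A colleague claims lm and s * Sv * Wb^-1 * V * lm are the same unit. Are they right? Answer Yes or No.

No

Left side:
  lm = cd·sr = cd (luminous flux; sr is dimensionless).
Right side:
  Sv = J/kg (equivalent dose = energy per mass),
      = m²·s⁻².
  Wb = V·s (flux: a volt is a weber per second),
      = kg·m²·s⁻²·A⁻¹.
  So Wb⁻¹ = kg⁻¹·m⁻²·s²·A.
  V = W/A (potential = power per current),
      = kg·m²·s⁻³·A⁻¹.
  lm = cd·sr = cd (luminous flux; sr is dimensionless).
  Combining: s·Sv·Wb⁻¹·V·lm = s · (m²·s⁻²) · (kg⁻¹·m⁻²·s²·A) · (kg·m²·s⁻³·A⁻¹) · cd = m²·s⁻²·cd.
Left is cd; right is m²·s⁻²·cd — different.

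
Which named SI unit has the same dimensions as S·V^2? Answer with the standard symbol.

S = 1/Ω (conductance is reciprocal resistance),
    = kg⁻¹·m⁻²·s³·A².
V = W/A (potential = power per current),
    = kg·m²·s⁻³·A⁻¹.
So V² = kg²·m⁴·s⁻⁶·A⁻².
Combining: S·V² = (kg⁻¹·m⁻²·s³·A²) · (kg²·m⁴·s⁻⁶·A⁻²) = kg·m²·s⁻³.
kg·m²·s⁻³ is the base-SI form of the watt.

W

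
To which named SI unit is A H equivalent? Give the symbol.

H = Wb/A (inductance = flux per current),
    = kg·m²·s⁻²·A⁻².
Combining: A·H = A · (kg·m²·s⁻²·A⁻²) = kg·m²·s⁻²·A⁻¹.
kg·m²·s⁻²·A⁻¹ is the base-SI form of the weber.

Wb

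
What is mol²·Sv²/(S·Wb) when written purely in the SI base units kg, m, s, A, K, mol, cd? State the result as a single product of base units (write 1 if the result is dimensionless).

S = kg⁻¹·m⁻²·s³·A².
So S⁻¹ = kg·m²·s⁻³·A⁻².
Sv = m²·s⁻².
So Sv² = m⁴·s⁻⁴.
Wb = kg·m²·s⁻²·A⁻¹.
So Wb⁻¹ = kg⁻¹·m⁻²·s²·A.
Combining: mol²·S⁻¹·Sv²·Wb⁻¹ = mol² · (kg·m²·s⁻³·A⁻²) · (m⁴·s⁻⁴) · (kg⁻¹·m⁻²·s²·A) = m⁴·s⁻⁵·A⁻¹·mol².

m⁴·s⁻⁵·A⁻¹·mol²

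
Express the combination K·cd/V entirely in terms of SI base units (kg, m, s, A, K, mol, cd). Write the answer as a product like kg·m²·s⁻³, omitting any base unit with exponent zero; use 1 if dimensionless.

kg⁻¹·m⁻²·s³·A·K·cd

V = W/A (potential = power per current),
    = kg·m²·s⁻³·A⁻¹.
So V⁻¹ = kg⁻¹·m⁻²·s³·A.
Combining: K·cd·V⁻¹ = K · cd · (kg⁻¹·m⁻²·s³·A) = kg⁻¹·m⁻²·s³·A·K·cd.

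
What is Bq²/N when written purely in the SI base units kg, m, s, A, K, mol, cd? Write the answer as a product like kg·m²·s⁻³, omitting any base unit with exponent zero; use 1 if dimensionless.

Bq = s⁻¹.
So Bq² = s⁻².
N = kg·m·s⁻².
So N⁻¹ = kg⁻¹·m⁻¹·s².
Combining: Bq²·N⁻¹ = s⁻² · (kg⁻¹·m⁻¹·s²) = kg⁻¹·m⁻¹.

kg⁻¹·m⁻¹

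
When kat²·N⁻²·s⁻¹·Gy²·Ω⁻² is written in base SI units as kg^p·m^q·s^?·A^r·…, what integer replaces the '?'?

3

kat = s⁻¹·mol.
So kat² = s⁻²·mol².
N = kg·m·s⁻².
So N⁻² = kg⁻²·m⁻²·s⁴.
Gy = m²·s⁻².
So Gy² = m⁴·s⁻⁴.
Ω = kg·m²·s⁻³·A⁻².
So Ω⁻² = kg⁻²·m⁻⁴·s⁶·A⁴.
Combining: kat²·N⁻²·s⁻¹·Gy²·Ω⁻² = (s⁻²·mol²) · (kg⁻²·m⁻²·s⁴) · s⁻¹ · (m⁴·s⁻⁴) · (kg⁻²·m⁻⁴·s⁶·A⁴) = kg⁻⁴·m⁻²·s³·A⁴·mol².
The exponent of s is 3.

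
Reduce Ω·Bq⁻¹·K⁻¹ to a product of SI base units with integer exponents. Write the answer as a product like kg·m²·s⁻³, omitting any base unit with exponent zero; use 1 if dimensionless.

Ω = V/A (resistance = voltage per current),
    = kg·m²·s⁻³·A⁻².
Bq = 1/s = s⁻¹ (activity is decays per second).
So Bq⁻¹ = s.
Combining: Ω·Bq⁻¹·K⁻¹ = (kg·m²·s⁻³·A⁻²) · s · K⁻¹ = kg·m²·s⁻²·A⁻²·K⁻¹.

kg·m²·s⁻²·A⁻²·K⁻¹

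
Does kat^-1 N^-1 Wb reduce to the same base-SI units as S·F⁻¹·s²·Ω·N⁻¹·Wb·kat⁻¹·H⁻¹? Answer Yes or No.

Left side:
  kat = mol/s = s⁻¹·mol (catalytic activity).
  So kat⁻¹ = s·mol⁻¹.
  N = kg·m/s² = kg·m·s⁻² (force = mass × acceleration).
  So N⁻¹ = kg⁻¹·m⁻¹·s².
  Wb = V·s (flux: a volt is a weber per second),
      = kg·m²·s⁻²·A⁻¹.
  Combining: kat⁻¹·N⁻¹·Wb = (s·mol⁻¹) · (kg⁻¹·m⁻¹·s²) · (kg·m²·s⁻²·A⁻¹) = m·s·A⁻¹·mol⁻¹.
Right side:
  S = kg⁻¹·m⁻²·s³·A².
  F = kg⁻¹·m⁻²·s⁴·A².
  So F⁻¹ = kg·m²·s⁻⁴·A⁻².
  Ω = kg·m²·s⁻³·A⁻².
  N = kg·m·s⁻².
  So N⁻¹ = kg⁻¹·m⁻¹·s².
  Wb = kg·m²·s⁻²·A⁻¹.
  kat = s⁻¹·mol.
  So kat⁻¹ = s·mol⁻¹.
  H = kg·m²·s⁻²·A⁻².
  So H⁻¹ = kg⁻¹·m⁻²·s²·A².
  Combining: S·F⁻¹·s²·Ω·N⁻¹·Wb·kat⁻¹·H⁻¹ = (kg⁻¹·m⁻²·s³·A²) · (kg·m²·s⁻⁴·A⁻²) · s² · (kg·m²·s⁻³·A⁻²) · (kg⁻¹·m⁻¹·s²) · (kg·m²·s⁻²·A⁻¹) · (s·mol⁻¹) · (kg⁻¹·m⁻²·s²·A²) = m·s·A⁻¹·mol⁻¹.
Both reduce to m·s·A⁻¹·mol⁻¹.

Yes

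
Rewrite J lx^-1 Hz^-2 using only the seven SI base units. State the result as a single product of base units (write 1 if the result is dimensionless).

J = N·m (work = force × distance),
    = kg·m²·s⁻².
lx = lm/m² (illuminance = luminous flux per area),
    = m⁻²·cd.
So lx⁻¹ = m²·cd⁻¹.
Hz = 1/s = s⁻¹ (frequency is cycles per second).
So Hz⁻² = s².
Combining: J·lx⁻¹·Hz⁻² = (kg·m²·s⁻²) · (m²·cd⁻¹) · s² = kg·m⁴·cd⁻¹.

kg·m⁴·cd⁻¹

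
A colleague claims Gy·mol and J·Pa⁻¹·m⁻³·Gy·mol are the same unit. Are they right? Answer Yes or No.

Yes

Left side:
  Gy = J/kg (absorbed dose = energy per mass),
      = m²·s⁻².
  Combining: Gy·mol = (m²·s⁻²) · mol = m²·s⁻²·mol.
Right side:
  J = N·m (work = force × distance),
      = kg·m²·s⁻².
  Pa = N/m² (pressure = force per area),
      = kg·m⁻¹·s⁻².
  So Pa⁻¹ = kg⁻¹·m·s².
  Gy = J/kg (absorbed dose = energy per mass),
      = m²·s⁻².
  Combining: J·Pa⁻¹·m⁻³·Gy·mol = (kg·m²·s⁻²) · (kg⁻¹·m·s²) · m⁻³ · (m²·s⁻²) · mol = m²·s⁻²·mol.
Both reduce to m²·s⁻²·mol.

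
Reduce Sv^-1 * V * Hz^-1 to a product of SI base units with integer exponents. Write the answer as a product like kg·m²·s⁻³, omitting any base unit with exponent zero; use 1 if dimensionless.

Sv = J/kg (equivalent dose = energy per mass),
    = m²·s⁻².
So Sv⁻¹ = m⁻²·s².
V = W/A (potential = power per current),
    = kg·m²·s⁻³·A⁻¹.
Hz = 1/s = s⁻¹ (frequency is cycles per second).
So Hz⁻¹ = s.
Combining: Sv⁻¹·V·Hz⁻¹ = (m⁻²·s²) · (kg·m²·s⁻³·A⁻¹) · s = kg·A⁻¹.

kg·A⁻¹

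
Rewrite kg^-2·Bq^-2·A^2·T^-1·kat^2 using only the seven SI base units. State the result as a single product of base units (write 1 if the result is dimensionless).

Bq = 1/s = s⁻¹ (activity is decays per second).
So Bq⁻² = s².
T = Wb/m² (flux density = flux per area),
    = kg·s⁻²·A⁻¹.
So T⁻¹ = kg⁻¹·s²·A.
kat = mol/s = s⁻¹·mol (catalytic activity).
So kat² = s⁻²·mol².
Combining: kg⁻²·Bq⁻²·A²·T⁻¹·kat² = kg⁻² · s² · A² · (kg⁻¹·s²·A) · (s⁻²·mol²) = kg⁻³·s²·A³·mol².

kg⁻³·s²·A³·mol²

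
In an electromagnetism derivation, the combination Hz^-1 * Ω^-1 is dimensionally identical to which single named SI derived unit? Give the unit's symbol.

Hz = s⁻¹.
So Hz⁻¹ = s.
Ω = kg·m²·s⁻³·A⁻².
So Ω⁻¹ = kg⁻¹·m⁻²·s³·A².
Combining: Hz⁻¹·Ω⁻¹ = s · (kg⁻¹·m⁻²·s³·A²) = kg⁻¹·m⁻²·s⁴·A².
kg⁻¹·m⁻²·s⁴·A² is the base-SI form of the farad.

F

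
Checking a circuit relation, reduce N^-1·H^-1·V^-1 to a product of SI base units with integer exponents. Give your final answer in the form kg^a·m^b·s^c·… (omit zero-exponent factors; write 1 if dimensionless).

N = kg·m/s² = kg·m·s⁻² (force = mass × acceleration).
So N⁻¹ = kg⁻¹·m⁻¹·s².
H = Wb/A (inductance = flux per current),
    = kg·m²·s⁻²·A⁻².
So H⁻¹ = kg⁻¹·m⁻²·s²·A².
V = W/A (potential = power per current),
    = kg·m²·s⁻³·A⁻¹.
So V⁻¹ = kg⁻¹·m⁻²·s³·A.
Combining: N⁻¹·H⁻¹·V⁻¹ = (kg⁻¹·m⁻¹·s²) · (kg⁻¹·m⁻²·s²·A²) · (kg⁻¹·m⁻²·s³·A) = kg⁻³·m⁻⁵·s⁷·A³.

kg⁻³·m⁻⁵·s⁷·A³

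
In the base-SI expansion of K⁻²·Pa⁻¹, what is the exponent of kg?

-1

Pa = kg·m⁻¹·s⁻².
So Pa⁻¹ = kg⁻¹·m·s².
Combining: K⁻²·Pa⁻¹ = K⁻² · (kg⁻¹·m·s²) = kg⁻¹·m·s²·K⁻².
The exponent of kg is -1.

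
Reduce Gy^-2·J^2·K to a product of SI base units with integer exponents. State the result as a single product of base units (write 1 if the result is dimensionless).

Gy = m²·s⁻².
So Gy⁻² = m⁻⁴·s⁴.
J = kg·m²·s⁻².
So J² = kg²·m⁴·s⁻⁴.
Combining: Gy⁻²·J²·K = (m⁻⁴·s⁴) · (kg²·m⁴·s⁻⁴) · K = kg²·K.

kg²·K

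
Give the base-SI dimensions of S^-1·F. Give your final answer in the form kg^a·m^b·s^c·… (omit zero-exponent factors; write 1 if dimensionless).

S = kg⁻¹·m⁻²·s³·A².
So S⁻¹ = kg·m²·s⁻³·A⁻².
F = kg⁻¹·m⁻²·s⁴·A².
Combining: S⁻¹·F = (kg·m²·s⁻³·A⁻²) · (kg⁻¹·m⁻²·s⁴·A²) = s.

s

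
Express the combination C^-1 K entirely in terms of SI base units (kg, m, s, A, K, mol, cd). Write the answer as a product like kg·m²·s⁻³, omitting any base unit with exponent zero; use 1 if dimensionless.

s⁻¹·A⁻¹·K

C = s·A.
So C⁻¹ = s⁻¹·A⁻¹.
Combining: C⁻¹·K = (s⁻¹·A⁻¹) · K = s⁻¹·A⁻¹·K.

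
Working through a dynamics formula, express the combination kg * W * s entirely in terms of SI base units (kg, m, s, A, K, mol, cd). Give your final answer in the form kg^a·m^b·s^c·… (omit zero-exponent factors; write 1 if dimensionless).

W = kg·m²·s⁻³.
Combining: kg·W·s = kg · (kg·m²·s⁻³) · s = kg²·m²·s⁻².

kg²·m²·s⁻²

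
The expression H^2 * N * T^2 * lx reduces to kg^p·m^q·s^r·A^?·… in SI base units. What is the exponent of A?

H = Wb/A (inductance = flux per current),
    = kg·m²·s⁻²·A⁻².
So H² = kg²·m⁴·s⁻⁴·A⁻⁴.
N = kg·m/s² = kg·m·s⁻² (force = mass × acceleration).
T = Wb/m² (flux density = flux per area),
    = kg·s⁻²·A⁻¹.
So T² = kg²·s⁻⁴·A⁻².
lx = lm/m² (illuminance = luminous flux per area),
    = m⁻²·cd.
Combining: H²·N·T²·lx = (kg²·m⁴·s⁻⁴·A⁻⁴) · (kg·m·s⁻²) · (kg²·s⁻⁴·A⁻²) · (m⁻²·cd) = kg⁵·m³·s⁻¹⁰·A⁻⁶·cd.
The exponent of A is -6.

-6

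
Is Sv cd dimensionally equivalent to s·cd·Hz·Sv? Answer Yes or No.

Left side:
  Sv = J/kg (equivalent dose = energy per mass),
      = m²·s⁻².
  Combining: Sv·cd = (m²·s⁻²) · cd = m²·s⁻²·cd.
Right side:
  Hz = s⁻¹.
  Sv = m²·s⁻².
  Combining: s·cd·Hz·Sv = s · cd · s⁻¹ · (m²·s⁻²) = m²·s⁻²·cd.
Both reduce to m²·s⁻²·cd.

Yes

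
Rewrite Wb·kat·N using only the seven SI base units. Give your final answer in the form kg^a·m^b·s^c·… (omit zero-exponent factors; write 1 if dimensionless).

Wb = V·s (flux: a volt is a weber per second),
    = kg·m²·s⁻²·A⁻¹.
kat = mol/s = s⁻¹·mol (catalytic activity).
N = kg·m/s² = kg·m·s⁻² (force = mass × acceleration).
Combining: Wb·kat·N = (kg·m²·s⁻²·A⁻¹) · (s⁻¹·mol) · (kg·m·s⁻²) = kg²·m³·s⁻⁵·A⁻¹·mol.

kg²·m³·s⁻⁵·A⁻¹·mol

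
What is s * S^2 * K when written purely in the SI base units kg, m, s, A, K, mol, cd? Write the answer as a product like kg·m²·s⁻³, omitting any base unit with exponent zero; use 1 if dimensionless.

S = 1/Ω (conductance is reciprocal resistance),
    = kg⁻¹·m⁻²·s³·A².
So S² = kg⁻²·m⁻⁴·s⁶·A⁴.
Combining: s·S²·K = s · (kg⁻²·m⁻⁴·s⁶·A⁴) · K = kg⁻²·m⁻⁴·s⁷·A⁴·K.

kg⁻²·m⁻⁴·s⁷·A⁴·K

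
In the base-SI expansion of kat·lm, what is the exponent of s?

kat = mol/s = s⁻¹·mol (catalytic activity).
lm = cd·sr = cd (luminous flux; sr is dimensionless).
Combining: kat·lm = (s⁻¹·mol) · cd = s⁻¹·mol·cd.
The exponent of s is -1.

-1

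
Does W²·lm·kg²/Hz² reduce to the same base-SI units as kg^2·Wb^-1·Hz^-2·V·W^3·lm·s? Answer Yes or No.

No

Left side:
  W = J/s (power = energy per time),
      = kg·m²·s⁻³.
  So W² = kg²·m⁴·s⁻⁶.
  lm = cd·sr = cd (luminous flux; sr is dimensionless).
  Hz = 1/s = s⁻¹ (frequency is cycles per second).
  So Hz⁻² = s².
  Combining: W²·lm·Hz⁻²·kg² = (kg²·m⁴·s⁻⁶) · cd · s² · kg² = kg⁴·m⁴·s⁻⁴·cd.
Right side:
  Wb = V·s (flux: a volt is a weber per second),
      = kg·m²·s⁻²·A⁻¹.
  So Wb⁻¹ = kg⁻¹·m⁻²·s²·A.
  Hz = 1/s = s⁻¹ (frequency is cycles per second).
  So Hz⁻² = s².
  V = W/A (potential = power per current),
      = kg·m²·s⁻³·A⁻¹.
  W = J/s (power = energy per time),
      = kg·m²·s⁻³.
  So W³ = kg³·m⁶·s⁻⁹.
  lm = cd·sr = cd (luminous flux; sr is dimensionless).
  Combining: kg²·Wb⁻¹·Hz⁻²·V·W³·lm·s = kg² · (kg⁻¹·m⁻²·s²·A) · s² · (kg·m²·s⁻³·A⁻¹) · (kg³·m⁶·s⁻⁹) · cd · s = kg⁵·m⁶·s⁻⁷·cd.
Left is kg⁴·m⁴·s⁻⁴·cd; right is kg⁵·m⁶·s⁻⁷·cd — different.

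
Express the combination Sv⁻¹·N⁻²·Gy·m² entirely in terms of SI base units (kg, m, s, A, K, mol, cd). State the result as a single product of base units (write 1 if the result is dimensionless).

kg⁻²·s⁴

Sv = m²·s⁻².
So Sv⁻¹ = m⁻²·s².
N = kg·m·s⁻².
So N⁻² = kg⁻²·m⁻²·s⁴.
Gy = m²·s⁻².
Combining: Sv⁻¹·N⁻²·Gy·m² = (m⁻²·s²) · (kg⁻²·m⁻²·s⁴) · (m²·s⁻²) · m² = kg⁻²·s⁴.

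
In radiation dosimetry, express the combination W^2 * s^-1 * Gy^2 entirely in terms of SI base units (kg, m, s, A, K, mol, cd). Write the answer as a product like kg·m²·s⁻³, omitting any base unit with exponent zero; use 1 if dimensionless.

W = J/s (power = energy per time),
    = kg·m²·s⁻³.
So W² = kg²·m⁴·s⁻⁶.
Gy = J/kg (absorbed dose = energy per mass),
    = m²·s⁻².
So Gy² = m⁴·s⁻⁴.
Combining: W²·s⁻¹·Gy² = (kg²·m⁴·s⁻⁶) · s⁻¹ · (m⁴·s⁻⁴) = kg²·m⁸·s⁻¹¹.

kg²·m⁸·s⁻¹¹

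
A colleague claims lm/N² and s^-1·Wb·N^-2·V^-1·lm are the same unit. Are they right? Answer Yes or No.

Yes

Left side:
  lm = cd·sr = cd (luminous flux; sr is dimensionless).
  N = kg·m/s² = kg·m·s⁻² (force = mass × acceleration).
  So N⁻² = kg⁻²·m⁻²·s⁴.
  Combining: lm·N⁻² = cd · (kg⁻²·m⁻²·s⁴) = kg⁻²·m⁻²·s⁴·cd.
Right side:
  Wb = kg·m²·s⁻²·A⁻¹.
  N = kg·m·s⁻².
  So N⁻² = kg⁻²·m⁻²·s⁴.
  V = kg·m²·s⁻³·A⁻¹.
  So V⁻¹ = kg⁻¹·m⁻²·s³·A.
  lm = cd.
  Combining: s⁻¹·Wb·N⁻²·V⁻¹·lm = s⁻¹ · (kg·m²·s⁻²·A⁻¹) · (kg⁻²·m⁻²·s⁴) · (kg⁻¹·m⁻²·s³·A) · cd = kg⁻²·m⁻²·s⁴·cd.
Both reduce to kg⁻²·m⁻²·s⁴·cd.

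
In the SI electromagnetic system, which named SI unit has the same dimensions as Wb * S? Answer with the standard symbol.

Wb = kg·m²·s⁻²·A⁻¹.
S = kg⁻¹·m⁻²·s³·A².
Combining: Wb·S = (kg·m²·s⁻²·A⁻¹) · (kg⁻¹·m⁻²·s³·A²) = s·A.
s·A is the base-SI form of the coulomb.

C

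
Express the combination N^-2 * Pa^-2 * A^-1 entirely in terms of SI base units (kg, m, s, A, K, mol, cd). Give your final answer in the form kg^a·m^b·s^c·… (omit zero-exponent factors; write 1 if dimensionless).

kg⁻⁴·s⁸·A⁻¹

N = kg·m·s⁻².
So N⁻² = kg⁻²·m⁻²·s⁴.
Pa = kg·m⁻¹·s⁻².
So Pa⁻² = kg⁻²·m²·s⁴.
Combining: N⁻²·Pa⁻²·A⁻¹ = (kg⁻²·m⁻²·s⁴) · (kg⁻²·m²·s⁴) · A⁻¹ = kg⁻⁴·s⁸·A⁻¹.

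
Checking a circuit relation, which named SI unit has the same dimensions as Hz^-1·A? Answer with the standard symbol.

C

Hz = 1/s = s⁻¹ (frequency is cycles per second).
So Hz⁻¹ = s.
Combining: Hz⁻¹·A = s · A = s·A.
s·A is the base-SI form of the coulomb.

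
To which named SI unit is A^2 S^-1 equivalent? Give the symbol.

W

S = 1/Ω (conductance is reciprocal resistance),
    = kg⁻¹·m⁻²·s³·A².
So S⁻¹ = kg·m²·s⁻³·A⁻².
Combining: A²·S⁻¹ = A² · (kg·m²·s⁻³·A⁻²) = kg·m²·s⁻³.
kg·m²·s⁻³ is the base-SI form of the watt.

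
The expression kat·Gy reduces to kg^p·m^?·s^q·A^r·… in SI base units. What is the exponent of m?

2

kat = mol/s = s⁻¹·mol (catalytic activity).
Gy = J/kg (absorbed dose = energy per mass),
    = m²·s⁻².
Combining: kat·Gy = (s⁻¹·mol) · (m²·s⁻²) = m²·s⁻³·mol.
The exponent of m is 2.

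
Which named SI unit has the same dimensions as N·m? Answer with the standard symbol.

N = kg·m/s² = kg·m·s⁻² (force = mass × acceleration).
Combining: N·m = (kg·m·s⁻²) · m = kg·m²·s⁻².
kg·m²·s⁻² is the base-SI form of the joule.

J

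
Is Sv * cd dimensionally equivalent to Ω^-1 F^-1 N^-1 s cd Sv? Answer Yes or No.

No

Left side:
  Sv = J/kg (equivalent dose = energy per mass),
      = m²·s⁻².
  Combining: Sv·cd = (m²·s⁻²) · cd = m²·s⁻²·cd.
Right side:
  Ω = kg·m²·s⁻³·A⁻².
  So Ω⁻¹ = kg⁻¹·m⁻²·s³·A².
  F = kg⁻¹·m⁻²·s⁴·A².
  So F⁻¹ = kg·m²·s⁻⁴·A⁻².
  N = kg·m·s⁻².
  So N⁻¹ = kg⁻¹·m⁻¹·s².
  Sv = m²·s⁻².
  Combining: Ω⁻¹·F⁻¹·N⁻¹·s·cd·Sv = (kg⁻¹·m⁻²·s³·A²) · (kg·m²·s⁻⁴·A⁻²) · (kg⁻¹·m⁻¹·s²) · s · cd · (m²·s⁻²) = kg⁻¹·m·cd.
Left is m²·s⁻²·cd; right is kg⁻¹·m·cd — different.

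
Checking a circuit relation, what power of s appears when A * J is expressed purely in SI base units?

-2

J = kg·m²·s⁻².
Combining: A·J = A · (kg·m²·s⁻²) = kg·m²·s⁻²·A.
The exponent of s is -2.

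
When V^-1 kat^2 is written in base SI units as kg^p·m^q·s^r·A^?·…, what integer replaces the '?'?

V = W/A (potential = power per current),
    = kg·m²·s⁻³·A⁻¹.
So V⁻¹ = kg⁻¹·m⁻²·s³·A.
kat = mol/s = s⁻¹·mol (catalytic activity).
So kat² = s⁻²·mol².
Combining: V⁻¹·kat² = (kg⁻¹·m⁻²·s³·A) · (s⁻²·mol²) = kg⁻¹·m⁻²·s·A·mol².
The exponent of A is 1.

1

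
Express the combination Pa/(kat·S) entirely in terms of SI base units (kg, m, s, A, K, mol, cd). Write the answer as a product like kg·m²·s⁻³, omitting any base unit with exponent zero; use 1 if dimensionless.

kg²·m·s⁻⁴·A⁻²·mol⁻¹

kat = s⁻¹·mol.
So kat⁻¹ = s·mol⁻¹.
Pa = kg·m⁻¹·s⁻².
S = kg⁻¹·m⁻²·s³·A².
So S⁻¹ = kg·m²·s⁻³·A⁻².
Combining: kat⁻¹·Pa·S⁻¹ = (s·mol⁻¹) · (kg·m⁻¹·s⁻²) · (kg·m²·s⁻³·A⁻²) = kg²·m·s⁻⁴·A⁻²·mol⁻¹.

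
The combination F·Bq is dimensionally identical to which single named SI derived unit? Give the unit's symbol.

S

F = C/V (capacitance = charge per voltage),
    = A·s/(kg·m²·s⁻³·A⁻¹) (substituting C and V),
    = kg⁻¹·m⁻²·s⁴·A².
Bq = 1/s = s⁻¹ (activity is decays per second).
Combining: F·Bq = (kg⁻¹·m⁻²·s⁴·A²) · s⁻¹ = kg⁻¹·m⁻²·s³·A².
kg⁻¹·m⁻²·s³·A² is the base-SI form of the siemens.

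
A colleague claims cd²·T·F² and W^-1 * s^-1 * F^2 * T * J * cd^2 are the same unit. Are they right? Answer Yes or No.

Yes

Left side:
  T = Wb/m² (flux density = flux per area),
      = kg·s⁻²·A⁻¹.
  F = C/V (capacitance = charge per voltage),
      = A·s/(kg·m²·s⁻³·A⁻¹) (substituting C and V),
      = kg⁻¹·m⁻²·s⁴·A².
  So F² = kg⁻²·m⁻⁴·s⁸·A⁴.
  Combining: cd²·T·F² = cd² · (kg·s⁻²·A⁻¹) · (kg⁻²·m⁻⁴·s⁸·A⁴) = kg⁻¹·m⁻⁴·s⁶·A³·cd².
Right side:
  W = kg·m²·s⁻³.
  So W⁻¹ = kg⁻¹·m⁻²·s³.
  F = kg⁻¹·m⁻²·s⁴·A².
  So F² = kg⁻²·m⁻⁴·s⁸·A⁴.
  T = kg·s⁻²·A⁻¹.
  J = kg·m²·s⁻².
  Combining: W⁻¹·s⁻¹·F²·T·J·cd² = (kg⁻¹·m⁻²·s³) · s⁻¹ · (kg⁻²·m⁻⁴·s⁸·A⁴) · (kg·s⁻²·A⁻¹) · (kg·m²·s⁻²) · cd² = kg⁻¹·m⁻⁴·s⁶·A³·cd².
Both reduce to kg⁻¹·m⁻⁴·s⁶·A³·cd².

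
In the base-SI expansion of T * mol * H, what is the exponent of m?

T = Wb/m² (flux density = flux per area),
    = kg·s⁻²·A⁻¹.
H = Wb/A (inductance = flux per current),
    = kg·m²·s⁻²·A⁻².
Combining: T·mol·H = (kg·s⁻²·A⁻¹) · mol · (kg·m²·s⁻²·A⁻²) = kg²·m²·s⁻⁴·A⁻³·mol.
The exponent of m is 2.

2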